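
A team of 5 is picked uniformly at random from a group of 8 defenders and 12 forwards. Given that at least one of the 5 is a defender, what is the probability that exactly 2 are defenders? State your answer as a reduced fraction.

Work in counts. Selections with at least one defender: C(20,5) − C(12,5) = 15504 − 792 = 14712.
Of those, selections where exactly 2 are defenders: C(8,2)·C(12,3) = 28·220 = 6160.
Conditional probability = 6160/14712 = 770/1839.

770/1839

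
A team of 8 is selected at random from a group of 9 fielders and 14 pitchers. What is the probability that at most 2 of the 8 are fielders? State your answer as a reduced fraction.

Total selections: C(23,8) = 490314.
Favorable selections (at most 2 fielders): C(9,0)·C(14,8) + C(9,1)·C(14,7) + C(9,2)·C(14,6) = 3003 + 30888 + 108108 = 141999.
Probability = 141999/490314 = 4303/14858.

4303/14858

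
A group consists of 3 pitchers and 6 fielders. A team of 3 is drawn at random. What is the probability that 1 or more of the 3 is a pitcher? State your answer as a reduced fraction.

There are C(9,3) = 84 ways to choose the 3.
The complement is all 3 are fielders: C(6,3) = 20.
Probability = 1 − 20/84 = 64/84 = 16/21.

16/21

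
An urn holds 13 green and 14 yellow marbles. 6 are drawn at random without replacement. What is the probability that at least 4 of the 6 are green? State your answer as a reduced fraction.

593/2070

Total selections: C(27,6) = 296010.
Favorable selections (at least 4 green): C(13,4)·C(14,2) + C(13,5)·C(14,1) + C(13,6)·C(14,0) = 65065 + 18018 + 1716 = 84799.
Probability = 84799/296010 = 593/2070.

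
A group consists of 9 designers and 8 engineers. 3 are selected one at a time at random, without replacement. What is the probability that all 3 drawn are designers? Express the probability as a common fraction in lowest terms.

21/170

Multiply the conditional probabilities at each draw: 9/17 · 8/16 · 7/15 = 504/4080 = 21/170.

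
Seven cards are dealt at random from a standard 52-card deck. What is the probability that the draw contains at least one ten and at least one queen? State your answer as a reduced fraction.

There are C(52,7) = 133784560 possible draws.
By inclusion-exclusion on the complements, draws missing all tens or all queens: C(48,7) + C(48,7) − C(44,7) = 73629072 + 73629072 − 38320568 = 108937576.
So draws with at least one of each: 133784560 − 108937576 = 24846984, probability 24846984/133784560 = 3105873/16723070.

3105873/16723070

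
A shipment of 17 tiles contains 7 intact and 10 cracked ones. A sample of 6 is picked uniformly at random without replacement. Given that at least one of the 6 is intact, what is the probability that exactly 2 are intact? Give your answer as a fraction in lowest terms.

Work in counts. Selections with at least one intact: C(17,6) − C(10,6) = 12376 − 210 = 12166.
Of those, selections where exactly 2 are intact: C(7,2)·C(10,4) = 21·210 = 4410.
Conditional probability = 4410/12166 = 315/869.

315/869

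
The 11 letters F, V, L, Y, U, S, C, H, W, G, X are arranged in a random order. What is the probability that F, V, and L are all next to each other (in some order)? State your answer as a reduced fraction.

There are 11! = 39916800 arrangements.
Treat the three as one block: 9! placements × 3! orders within the block = 362880·6 = 2177280.
Probability = 2177280/39916800 = 3/55.

3/55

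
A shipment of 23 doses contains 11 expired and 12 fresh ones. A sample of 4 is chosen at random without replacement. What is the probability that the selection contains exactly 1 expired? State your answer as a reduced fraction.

There are C(23,4) = 8855 ways to choose 4 from 23.
Selections with exactly 1 expired: choose 1 of the 11 expired and 3 of the 12 fresh, C(11,1)·C(12,3) = 11·220 = 2420.
Probability = 2420/8855 = 44/161.

44/161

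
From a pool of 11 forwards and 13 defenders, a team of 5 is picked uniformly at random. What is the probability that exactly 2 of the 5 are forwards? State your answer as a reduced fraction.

The sample space is all 5-subsets of the 24: C(24,5) = 42504.
Selections with exactly 2 forwards: choose 2 of the 11 forwards and 3 of the 13 defenders, C(11,2)·C(13,3) = 55·286 = 15730.
Probability = 15730/42504 = 715/1932.

715/1932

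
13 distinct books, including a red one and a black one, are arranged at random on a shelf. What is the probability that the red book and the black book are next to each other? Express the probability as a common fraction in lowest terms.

There are 13! = 6227020800 arrangements.
Treat the red book and the black book as a block: 12! arrangements of the blocks × 2 orders within the block = 2·479001600 = 958003200.
Probability = 958003200/6227020800 = 2/13.

2/13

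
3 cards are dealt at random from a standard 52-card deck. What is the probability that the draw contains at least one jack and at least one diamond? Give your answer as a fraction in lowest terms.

There are C(52,3) = 22100 possible draws.
By inclusion-exclusion on the complements, draws missing all jacks or all diamonds: C(48,3) + C(39,3) − C(36,3) = 17296 + 9139 − 7140 = 19295.
So draws with at least one of each: 22100 − 19295 = 2805, probability 2805/22100 = 33/260.

33/260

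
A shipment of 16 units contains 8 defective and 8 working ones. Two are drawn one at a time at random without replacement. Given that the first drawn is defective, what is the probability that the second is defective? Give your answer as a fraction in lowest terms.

After removing one defective, 15 remain: 7 defective and 8 working.
So the probability the next is defective is 7/15.

7/15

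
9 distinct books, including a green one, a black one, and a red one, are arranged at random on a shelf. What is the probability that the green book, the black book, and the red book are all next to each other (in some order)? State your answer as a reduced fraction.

1/12

There are 9! = 362880 arrangements.
Treat the three as one block: 7! placements × 3! orders within the block = 5040·6 = 30240.
Probability = 30240/362880 = 1/12.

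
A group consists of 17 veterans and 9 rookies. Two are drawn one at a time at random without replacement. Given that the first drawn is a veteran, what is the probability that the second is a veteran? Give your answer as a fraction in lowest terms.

After removing one veteran, 25 remain: 16 veterans and 9 rookies.
So the probability the next is a veteran is 16/25.

16/25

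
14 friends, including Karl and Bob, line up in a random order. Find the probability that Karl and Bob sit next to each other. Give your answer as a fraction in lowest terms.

1/7

There are 14! = 87178291200 arrangements.
Treat Karl and Bob as a block: 13! arrangements of the blocks × 2 orders within the block = 2·6227020800 = 12454041600.
Probability = 12454041600/87178291200 = 1/7.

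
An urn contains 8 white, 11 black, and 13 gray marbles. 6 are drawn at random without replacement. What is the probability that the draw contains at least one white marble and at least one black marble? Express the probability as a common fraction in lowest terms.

89881/113274

There are C(32,6) = 906192 possible draws.
By inclusion-exclusion on the complements, draws missing all white or all black: C(24,6) + C(21,6) − C(13,6) = 134596 + 54264 − 1716 = 187144.
So draws with at least one of each: 906192 − 187144 = 719048, probability 719048/906192 = 89881/113274.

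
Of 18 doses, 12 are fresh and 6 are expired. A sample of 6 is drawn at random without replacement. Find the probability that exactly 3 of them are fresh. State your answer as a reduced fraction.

There are C(18,6) = 18564 ways to choose 6 from 18.
Selections with exactly 3 fresh: choose 3 of the 12 fresh and 3 of the 6 expired, C(12,3)·C(6,3) = 220·20 = 4400.
Probability = 4400/18564 = 1100/4641.

1100/4641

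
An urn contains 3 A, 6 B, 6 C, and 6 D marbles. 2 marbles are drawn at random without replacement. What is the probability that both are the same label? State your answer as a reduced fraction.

8/35

There are C(21,2) = 210 ways to draw 2 marbles.
All same label: C(3,2) + C(6,2) + C(6,2) + C(6,2) = 3 + 15 + 15 + 15 = 48.
Probability = 48/210 = 8/35.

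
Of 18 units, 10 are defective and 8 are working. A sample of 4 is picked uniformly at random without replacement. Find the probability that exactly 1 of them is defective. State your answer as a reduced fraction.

28/153

There are C(18,4) = 3060 ways to choose 4 from 18.
Selections with exactly 1 defective: choose 1 of the 10 defective and 3 of the 8 working, C(10,1)·C(8,3) = 10·56 = 560.
Probability = 560/3060 = 28/153.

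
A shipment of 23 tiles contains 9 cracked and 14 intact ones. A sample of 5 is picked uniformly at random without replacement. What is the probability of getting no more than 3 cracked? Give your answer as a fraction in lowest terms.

4537/4807

Total selections: C(23,5) = 33649.
Count the complement (more than 3 cracked): C(9,4)·C(14,1) + C(9,5)·C(14,0) = 1764 + 126 = 1890.
Probability = 1 − 1890/33649 = 31759/33649 = 4537/4807.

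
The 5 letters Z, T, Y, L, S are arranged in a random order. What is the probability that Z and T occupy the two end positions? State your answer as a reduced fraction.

1/10

There are 5! = 120 arrangements.
Place Z and T at the ends in 2 ways, arrange the remaining 3 in 3! = 6 ways: 2·6 = 12.
Probability = 12/120 = 1/10.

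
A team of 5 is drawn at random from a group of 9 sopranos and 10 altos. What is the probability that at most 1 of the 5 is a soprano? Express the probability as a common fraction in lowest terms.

7/38

Total selections: C(19,5) = 11628.
Favorable selections (at most 1 soprano): C(9,0)·C(10,5) + C(9,1)·C(10,4) = 252 + 1890 = 2142.
Probability = 2142/11628 = 7/38.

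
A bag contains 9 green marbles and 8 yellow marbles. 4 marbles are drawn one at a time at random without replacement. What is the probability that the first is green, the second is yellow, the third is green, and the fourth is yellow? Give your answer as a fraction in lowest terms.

6/85

Multiply the conditional probabilities at each draw: 9/17 · 8/16 · 8/15 · 7/14 = 4032/57120 = 6/85.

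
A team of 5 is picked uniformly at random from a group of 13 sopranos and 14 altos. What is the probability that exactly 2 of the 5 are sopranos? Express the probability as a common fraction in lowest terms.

364/1035

The sample space is all 5-subsets of the 27: C(27,5) = 80730.
Selections with exactly 2 sopranos: choose 2 of the 13 sopranos and 3 of the 14 altos, C(13,2)·C(14,3) = 78·364 = 28392.
Probability = 28392/80730 = 364/1035.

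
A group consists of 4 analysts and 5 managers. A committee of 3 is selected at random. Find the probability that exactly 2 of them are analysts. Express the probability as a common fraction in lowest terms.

5/14

There are C(9,3) = 84 ways to choose 3 from 9.
Selections with exactly 2 analysts: choose 2 of the 4 analysts and 1 of the 5 managers, C(4,2)·C(5,1) = 6·5 = 30.
Probability = 30/84 = 5/14.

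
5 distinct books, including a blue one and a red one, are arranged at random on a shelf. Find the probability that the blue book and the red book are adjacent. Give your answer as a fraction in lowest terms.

There are 5! = 120 arrangements.
Treat the blue book and the red book as a block: 4! arrangements of the blocks × 2 orders within the block = 2·24 = 48.
Probability = 48/120 = 2/5.

2/5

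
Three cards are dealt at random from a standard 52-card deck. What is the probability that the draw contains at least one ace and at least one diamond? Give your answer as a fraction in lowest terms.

There are C(52,3) = 22100 possible draws.
By inclusion-exclusion on the complements, draws missing all aces or all diamonds: C(48,3) + C(39,3) − C(36,3) = 17296 + 9139 − 7140 = 19295.
So draws with at least one of each: 22100 − 19295 = 2805, probability 2805/22100 = 33/260.

33/260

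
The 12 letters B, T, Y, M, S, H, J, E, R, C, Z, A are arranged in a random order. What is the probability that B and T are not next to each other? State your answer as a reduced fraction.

5/6

There are 12! = 479001600 arrangements.
Arrangements with B and T adjacent: 2·11! = 79833600.
So not adjacent: 479001600 − 79833600 = 399168000, probability 399168000/479001600 = 5/6.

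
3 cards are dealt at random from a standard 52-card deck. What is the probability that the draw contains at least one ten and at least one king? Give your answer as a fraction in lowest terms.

There are C(52,3) = 22100 possible draws.
By inclusion-exclusion on the complements, draws missing all tens or all kings: C(48,3) + C(48,3) − C(44,3) = 17296 + 17296 − 13244 = 21348.
So draws with at least one of each: 22100 − 21348 = 752, probability 752/22100 = 188/5525.

188/5525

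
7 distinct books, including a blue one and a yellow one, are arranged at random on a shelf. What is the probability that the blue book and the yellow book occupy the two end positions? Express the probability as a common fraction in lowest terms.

1/21

There are 7! = 5040 arrangements.
Place the blue book and the yellow book at the ends in 2 ways, arrange the remaining 5 in 5! = 120 ways: 2·120 = 240.
Probability = 240/5040 = 1/21.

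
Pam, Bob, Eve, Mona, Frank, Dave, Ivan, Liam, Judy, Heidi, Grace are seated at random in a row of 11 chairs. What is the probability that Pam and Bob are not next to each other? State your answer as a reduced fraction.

There are 11! = 39916800 arrangements.
Arrangements with Pam and Bob adjacent: 2·10! = 7257600.
So not adjacent: 39916800 − 7257600 = 32659200, probability 32659200/39916800 = 9/11.

9/11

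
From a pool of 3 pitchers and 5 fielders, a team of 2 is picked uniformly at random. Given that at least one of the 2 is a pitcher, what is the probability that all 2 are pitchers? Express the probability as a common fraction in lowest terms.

1/6

Work in counts. Selections with at least one pitcher: C(8,2) − C(5,2) = 28 − 10 = 18.
Of those, selections where all 2 are pitchers: C(3,2) = 3.
Conditional probability = 3/18 = 1/6.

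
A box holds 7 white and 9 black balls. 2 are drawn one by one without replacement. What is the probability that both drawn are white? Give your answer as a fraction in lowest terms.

Multiply the conditional probabilities at each draw: 7/16 · 6/15 = 42/240 = 7/40.

7/40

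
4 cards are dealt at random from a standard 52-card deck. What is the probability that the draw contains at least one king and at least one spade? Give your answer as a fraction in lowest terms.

52799/270725

There are C(52,4) = 270725 possible draws.
By inclusion-exclusion on the complements, draws missing all kings or all spades: C(48,4) + C(39,4) − C(36,4) = 194580 + 82251 − 58905 = 217926.
So draws with at least one of each: 270725 − 217926 = 52799, probability 52799/270725.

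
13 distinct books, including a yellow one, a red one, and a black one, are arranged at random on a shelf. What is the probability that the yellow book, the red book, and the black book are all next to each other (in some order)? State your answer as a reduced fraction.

There are 13! = 6227020800 arrangements.
Treat the three as one block: 11! placements × 3! orders within the block = 39916800·6 = 239500800.
Probability = 239500800/6227020800 = 1/26.

1/26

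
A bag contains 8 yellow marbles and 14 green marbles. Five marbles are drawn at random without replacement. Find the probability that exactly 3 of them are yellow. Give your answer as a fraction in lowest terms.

Total number of selections: C(22,5) = 26334.
Selections with exactly 3 yellow: choose 3 of the 8 yellow and 2 of the 14 green, C(8,3)·C(14,2) = 56·91 = 5096.
Probability = 5096/26334 = 364/1881.

364/1881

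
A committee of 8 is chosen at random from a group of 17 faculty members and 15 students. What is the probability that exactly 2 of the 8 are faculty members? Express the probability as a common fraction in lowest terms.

There are C(32,8) = 10518300 ways to choose 8 from 32.
Selections with exactly 2 faculty members: choose 2 of the 17 faculty members and 6 of the 15 students, C(17,2)·C(15,6) = 136·5005 = 680680.
Probability = 680680/10518300 = 2618/40455.

2618/40455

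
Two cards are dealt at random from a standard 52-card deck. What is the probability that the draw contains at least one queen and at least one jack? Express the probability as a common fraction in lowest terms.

8/663

There are C(52,2) = 1326 possible draws.
By inclusion-exclusion on the complements, draws missing all queens or all jacks: C(48,2) + C(48,2) − C(44,2) = 1128 + 1128 − 946 = 1310.
So draws with at least one of each: 1326 − 1310 = 16, probability 16/1326 = 8/663.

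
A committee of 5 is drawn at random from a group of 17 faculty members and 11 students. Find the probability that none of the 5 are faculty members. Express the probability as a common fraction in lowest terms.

There are C(28,5) = 98280 possible selections.
Selections with no faculty members (all students): C(11,5) = 462.
Probability = 462/98280 = 11/2340.

11/2340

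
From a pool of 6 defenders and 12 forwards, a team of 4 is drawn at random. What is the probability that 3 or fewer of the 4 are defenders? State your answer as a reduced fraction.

Total selections: C(18,4) = 3060.
Favorable selections (3 or fewer defenders): C(6,0)·C(12,4) + C(6,1)·C(12,3) + C(6,2)·C(12,2) + C(6,3)·C(12,1) = 495 + 1320 + 990 + 240 = 3045.
Probability = 3045/3060 = 203/204.

203/204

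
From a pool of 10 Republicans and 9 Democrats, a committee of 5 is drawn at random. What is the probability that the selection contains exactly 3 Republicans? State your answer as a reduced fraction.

120/323

There are C(19,5) = 11628 ways to choose 5 from 19.
Selections with exactly 3 Republicans: choose 3 of the 10 Republicans and 2 of the 9 Democrats, C(10,3)·C(9,2) = 120·36 = 4320.
Probability = 4320/11628 = 120/323.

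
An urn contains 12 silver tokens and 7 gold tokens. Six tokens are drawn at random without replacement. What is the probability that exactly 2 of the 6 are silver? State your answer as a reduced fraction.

55/646

Total number of selections: C(19,6) = 27132.
Selections with exactly 2 silver: choose 2 of the 12 silver and 4 of the 7 gold, C(12,2)·C(7,4) = 66·35 = 2310.
Probability = 2310/27132 = 55/646.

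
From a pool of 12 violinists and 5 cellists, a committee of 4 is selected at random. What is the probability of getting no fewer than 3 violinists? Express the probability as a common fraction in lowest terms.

Total selections: C(17,4) = 2380.
Favorable selections (no fewer than 3 violinists): C(12,3)·C(5,1) + C(12,4)·C(5,0) = 1100 + 495 = 1595.
Probability = 1595/2380 = 319/476.

319/476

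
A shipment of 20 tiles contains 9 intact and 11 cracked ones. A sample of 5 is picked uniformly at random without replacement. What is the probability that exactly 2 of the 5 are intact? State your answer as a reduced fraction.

495/1292

The sample space is all 5-subsets of the 20: C(20,5) = 15504.
Selections with exactly 2 intact: choose 2 of the 9 intact and 3 of the 11 cracked, C(9,2)·C(11,3) = 36·165 = 5940.
Probability = 5940/15504 = 495/1292.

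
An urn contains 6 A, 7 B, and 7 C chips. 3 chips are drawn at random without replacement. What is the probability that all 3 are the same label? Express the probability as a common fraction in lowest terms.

3/38

There are C(20,3) = 1140 ways to draw 3 chips.
All same label: C(6,3) + C(7,3) + C(7,3) = 20 + 35 + 35 = 90.
Probability = 90/1140 = 3/38.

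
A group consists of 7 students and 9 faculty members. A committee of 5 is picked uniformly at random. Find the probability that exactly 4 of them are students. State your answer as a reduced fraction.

15/208

Total number of selections: C(16,5) = 4368.
Selections with exactly 4 students: choose 4 of the 7 students and 1 of the 9 faculty members, C(7,4)·C(9,1) = 35·9 = 315.
Probability = 315/4368 = 15/208.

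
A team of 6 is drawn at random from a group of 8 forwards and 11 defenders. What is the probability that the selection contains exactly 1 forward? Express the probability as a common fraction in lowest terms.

44/323

There are C(19,6) = 27132 ways to choose 6 from 19.
Selections with exactly 1 forward: choose 1 of the 8 forwards and 5 of the 11 defenders, C(8,1)·C(11,5) = 8·462 = 3696.
Probability = 3696/27132 = 44/323.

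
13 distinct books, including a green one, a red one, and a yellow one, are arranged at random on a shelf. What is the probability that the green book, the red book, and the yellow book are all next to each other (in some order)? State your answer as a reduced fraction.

There are 13! = 6227020800 arrangements.
Treat the three as one block: 11! placements × 3! orders within the block = 39916800·6 = 239500800.
Probability = 239500800/6227020800 = 1/26.

1/26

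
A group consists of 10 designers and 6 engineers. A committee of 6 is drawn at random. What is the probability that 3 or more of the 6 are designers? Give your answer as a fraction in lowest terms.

Total selections: C(16,6) = 8008.
Count the complement (fewer than 3 designers): C(10,0)·C(6,6) + C(10,1)·C(6,5) + C(10,2)·C(6,4) = 1 + 60 + 675 = 736.
Probability = 1 − 736/8008 = 7272/8008 = 909/1001.

909/1001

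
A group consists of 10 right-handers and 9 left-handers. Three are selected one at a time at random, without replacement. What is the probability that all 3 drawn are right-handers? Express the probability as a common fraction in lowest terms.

Multiply the conditional probabilities at each draw: 10/19 · 9/18 · 8/17 = 720/5814 = 40/323.

40/323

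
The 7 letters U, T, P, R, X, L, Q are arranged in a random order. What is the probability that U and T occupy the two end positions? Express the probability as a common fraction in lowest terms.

1/21

There are 7! = 5040 arrangements.
Place U and T at the ends in 2 ways, arrange the remaining 5 in 5! = 120 ways: 2·120 = 240.
Probability = 240/5040 = 1/21.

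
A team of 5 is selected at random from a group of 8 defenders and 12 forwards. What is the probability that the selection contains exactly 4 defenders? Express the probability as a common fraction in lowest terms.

35/646

The sample space is all 5-subsets of the 20: C(20,5) = 15504.
Selections with exactly 4 defenders: choose 4 of the 8 defenders and 1 of the 12 forwards, C(8,4)·C(12,1) = 70·12 = 840.
Probability = 840/15504 = 35/646.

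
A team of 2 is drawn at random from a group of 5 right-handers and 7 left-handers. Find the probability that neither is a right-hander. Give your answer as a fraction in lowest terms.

There are C(12,2) = 66 possible selections.
Selections with no right-handers (all left-handers): C(7,2) = 21.
Probability = 21/66 = 7/22.

7/22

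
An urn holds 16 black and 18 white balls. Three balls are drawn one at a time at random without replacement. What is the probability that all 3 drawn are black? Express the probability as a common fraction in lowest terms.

35/374

Multiply the conditional probabilities at each draw: 16/34 · 15/33 · 14/32 = 3360/35904 = 35/374.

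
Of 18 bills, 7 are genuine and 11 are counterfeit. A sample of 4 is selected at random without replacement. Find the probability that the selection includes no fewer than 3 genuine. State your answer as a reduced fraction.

There are C(18,4) = 3060 ways to choose the 4.
Favorable selections (no fewer than 3 genuine): C(7,3)·C(11,1) + C(7,4)·C(11,0) = 385 + 35 = 420.
Probability = 420/3060 = 7/51.

7/51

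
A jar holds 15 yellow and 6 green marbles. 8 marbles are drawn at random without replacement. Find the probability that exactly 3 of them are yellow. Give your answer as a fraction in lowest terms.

13/969

The sample space is all 8-subsets of the 21: C(21,8) = 203490.
Selections with exactly 3 yellow: choose 3 of the 15 yellow and 5 of the 6 green, C(15,3)·C(6,5) = 455·6 = 2730.
Probability = 2730/203490 = 13/969.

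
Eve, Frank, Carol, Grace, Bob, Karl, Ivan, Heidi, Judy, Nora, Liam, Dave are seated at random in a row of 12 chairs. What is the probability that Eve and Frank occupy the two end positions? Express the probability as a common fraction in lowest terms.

1/66

There are 12! = 479001600 arrangements.
Place Eve and Frank at the ends in 2 ways, arrange the remaining 10 in 10! = 3628800 ways: 2·3628800 = 7257600.
Probability = 7257600/479001600 = 1/66.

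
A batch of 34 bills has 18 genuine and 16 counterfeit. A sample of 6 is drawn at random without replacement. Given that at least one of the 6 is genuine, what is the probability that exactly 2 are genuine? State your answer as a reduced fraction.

Work in counts. Selections with at least one genuine: C(34,6) − C(16,6) = 1344904 − 8008 = 1336896.
Of those, selections where exactly 2 are genuine: C(18,2)·C(16,4) = 153·1820 = 278460.
Conditional probability = 278460/1336896 = 7735/37136.

7735/37136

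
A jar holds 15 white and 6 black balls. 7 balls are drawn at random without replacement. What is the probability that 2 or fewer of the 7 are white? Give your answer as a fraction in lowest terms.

Total selections: C(21,7) = 116280.
Favorable selections (2 or fewer white): C(15,1)·C(6,6) + C(15,2)·C(6,5) = 15 + 630 = 645.
Probability = 645/116280 = 43/7752.

43/7752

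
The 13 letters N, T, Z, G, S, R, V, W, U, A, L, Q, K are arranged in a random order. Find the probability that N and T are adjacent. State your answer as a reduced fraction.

2/13

There are 13! = 6227020800 arrangements.
Treat N and T as a block: 12! arrangements of the blocks × 2 orders within the block = 2·479001600 = 958003200.
Probability = 958003200/6227020800 = 2/13.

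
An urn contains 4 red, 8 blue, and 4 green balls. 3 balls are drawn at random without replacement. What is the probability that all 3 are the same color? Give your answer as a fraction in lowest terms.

4/35

There are C(16,3) = 560 ways to draw 3 balls.
All same color: C(4,3) + C(8,3) + C(4,3) = 4 + 56 + 4 = 64.
Probability = 64/560 = 4/35.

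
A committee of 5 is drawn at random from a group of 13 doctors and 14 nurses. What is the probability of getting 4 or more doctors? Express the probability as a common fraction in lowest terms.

Total selections: C(27,5) = 80730.
Favorable selections (4 or more doctors): C(13,4)·C(14,1) + C(13,5)·C(14,0) = 10010 + 1287 = 11297.
Probability = 11297/80730 = 869/6210.

869/6210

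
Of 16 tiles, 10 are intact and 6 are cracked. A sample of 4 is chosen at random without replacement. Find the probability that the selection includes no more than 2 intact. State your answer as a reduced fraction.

89/182

There are C(16,4) = 1820 ways to choose the 4.
Favorable selections (no more than 2 intact): C(10,0)·C(6,4) + C(10,1)·C(6,3) + C(10,2)·C(6,2) = 15 + 200 + 675 = 890.
Probability = 890/1820 = 89/182.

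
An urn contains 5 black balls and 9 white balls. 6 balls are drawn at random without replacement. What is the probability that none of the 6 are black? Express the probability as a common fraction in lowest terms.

There are C(14,6) = 3003 possible selections.
Selections with no black (all white): C(9,6) = 84.
Probability = 84/3003 = 4/143.

4/143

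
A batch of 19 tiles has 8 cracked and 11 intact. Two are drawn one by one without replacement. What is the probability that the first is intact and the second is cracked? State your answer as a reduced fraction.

44/171

Multiply the conditional probabilities at each draw: 11/19 · 8/18 = 88/342 = 44/171.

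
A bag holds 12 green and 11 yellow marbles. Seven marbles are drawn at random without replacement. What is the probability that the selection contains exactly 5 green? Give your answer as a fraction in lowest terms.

Total number of selections: C(23,7) = 245157.
Selections with exactly 5 green: choose 5 of the 12 green and 2 of the 11 yellow, C(12,5)·C(11,2) = 792·55 = 43560.
Probability = 43560/245157 = 1320/7429.

1320/7429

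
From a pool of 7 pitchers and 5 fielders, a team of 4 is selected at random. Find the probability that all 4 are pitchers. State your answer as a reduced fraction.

7/99

There are C(12,4) = 495 possible selections.
Selections with all pitchers: C(7,4) = 35.
Probability = 35/495 = 7/99.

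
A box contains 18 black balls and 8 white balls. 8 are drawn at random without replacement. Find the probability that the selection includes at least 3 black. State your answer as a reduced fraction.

1557846/1562275

Total selections: C(26,8) = 1562275.
Favorable selections (at least 3 black): C(18,3)·C(8,5) + C(18,4)·C(8,4) + C(18,5)·C(8,3) + C(18,6)·C(8,2) + C(18,7)·C(8,1) + C(18,8)·C(8,0) = 45696 + 214200 + 479808 + 519792 + 254592 + 43758 = 1557846.
Probability = 1557846/1562275.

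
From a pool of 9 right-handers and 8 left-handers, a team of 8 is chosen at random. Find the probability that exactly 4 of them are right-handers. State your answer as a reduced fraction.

882/2431

The sample space is all 8-subsets of the 17: C(17,8) = 24310.
Selections with exactly 4 right-handers: choose 4 of the 9 right-handers and 4 of the 8 left-handers, C(9,4)·C(8,4) = 126·70 = 8820.
Probability = 8820/24310 = 882/2431.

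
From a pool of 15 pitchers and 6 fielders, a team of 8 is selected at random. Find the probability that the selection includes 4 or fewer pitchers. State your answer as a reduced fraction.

37/323

Total selections: C(21,8) = 203490.
Favorable selections (4 or fewer pitchers): C(15,2)·C(6,6) + C(15,3)·C(6,5) + C(15,4)·C(6,4) = 105 + 2730 + 20475 = 23310.
Probability = 23310/203490 = 37/323.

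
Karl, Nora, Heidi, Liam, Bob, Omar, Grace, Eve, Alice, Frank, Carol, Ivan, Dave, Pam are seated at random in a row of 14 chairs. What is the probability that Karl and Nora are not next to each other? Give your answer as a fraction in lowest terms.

There are 14! = 87178291200 arrangements.
Arrangements with Karl and Nora adjacent: 2·13! = 12454041600.
So not adjacent: 87178291200 − 12454041600 = 74724249600, probability 74724249600/87178291200 = 6/7.

6/7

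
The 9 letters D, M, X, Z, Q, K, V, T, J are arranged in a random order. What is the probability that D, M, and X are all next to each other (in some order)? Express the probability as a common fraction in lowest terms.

1/12

There are 9! = 362880 arrangements.
Treat the three as one block: 7! placements × 3! orders within the block = 5040·6 = 30240.
Probability = 30240/362880 = 1/12.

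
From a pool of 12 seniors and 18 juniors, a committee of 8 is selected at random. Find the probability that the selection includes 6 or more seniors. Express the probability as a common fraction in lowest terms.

There are C(30,8) = 5852925 ways to choose the 8.
Favorable selections (6 or more seniors): C(12,6)·C(18,2) + C(12,7)·C(18,1) + C(12,8)·C(18,0) = 141372 + 14256 + 495 = 156123.
Probability = 156123/5852925 = 17347/650325.

17347/650325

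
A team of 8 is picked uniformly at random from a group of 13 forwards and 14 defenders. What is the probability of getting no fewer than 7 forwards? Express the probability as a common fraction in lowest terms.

59/5175

There are C(27,8) = 2220075 ways to choose the 8.
Favorable selections (no fewer than 7 forwards): C(13,7)·C(14,1) + C(13,8)·C(14,0) = 24024 + 1287 = 25311.
Probability = 25311/2220075 = 59/5175.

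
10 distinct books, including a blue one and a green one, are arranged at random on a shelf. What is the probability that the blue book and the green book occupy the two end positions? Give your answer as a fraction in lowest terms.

1/45

There are 10! = 3628800 arrangements.
Place the blue book and the green book at the ends in 2 ways, arrange the remaining 8 in 8! = 40320 ways: 2·40320 = 80640.
Probability = 80640/3628800 = 1/45.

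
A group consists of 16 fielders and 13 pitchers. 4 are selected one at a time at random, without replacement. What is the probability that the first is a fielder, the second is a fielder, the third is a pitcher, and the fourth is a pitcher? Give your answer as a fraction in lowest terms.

Multiply the conditional probabilities at each draw: 16/29 · 15/28 · 13/27 · 12/26 = 37440/570024 = 40/609.

40/609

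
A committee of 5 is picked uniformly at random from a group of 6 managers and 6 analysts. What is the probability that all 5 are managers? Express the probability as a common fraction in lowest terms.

There are C(12,5) = 792 possible selections.
Selections with all managers: C(6,5) = 6.
Probability = 6/792 = 1/132.

1/132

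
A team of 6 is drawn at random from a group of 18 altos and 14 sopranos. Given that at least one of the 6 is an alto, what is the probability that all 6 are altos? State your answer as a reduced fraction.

Work in counts. Selections with at least one alto: C(32,6) − C(14,6) = 906192 − 3003 = 903189.
Of those, selections where all 6 are altos: C(18,6) = 18564.
Conditional probability = 18564/903189 = 884/43009.

884/43009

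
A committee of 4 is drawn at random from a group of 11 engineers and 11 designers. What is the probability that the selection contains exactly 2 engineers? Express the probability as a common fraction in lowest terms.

55/133

Total number of selections: C(22,4) = 7315.
Selections with exactly 2 engineers: choose 2 of the 11 engineers and 2 of the 11 designers, C(11,2)·C(11,2) = 55·55 = 3025.
Probability = 3025/7315 = 55/133.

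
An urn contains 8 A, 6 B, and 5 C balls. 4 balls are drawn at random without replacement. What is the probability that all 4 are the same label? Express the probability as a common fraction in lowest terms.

There are C(19,4) = 3876 ways to draw 4 balls.
All same label: C(8,4) + C(6,4) + C(5,4) = 70 + 15 + 5 = 90.
Probability = 90/3876 = 15/646.

15/646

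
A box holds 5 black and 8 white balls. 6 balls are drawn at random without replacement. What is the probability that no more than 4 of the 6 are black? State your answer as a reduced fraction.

427/429

Total selections: C(13,6) = 1716.
Favorable selections (no more than 4 black): C(5,0)·C(8,6) + C(5,1)·C(8,5) + C(5,2)·C(8,4) + C(5,3)·C(8,3) + C(5,4)·C(8,2) = 28 + 280 + 700 + 560 + 140 = 1708.
Probability = 1708/1716 = 427/429.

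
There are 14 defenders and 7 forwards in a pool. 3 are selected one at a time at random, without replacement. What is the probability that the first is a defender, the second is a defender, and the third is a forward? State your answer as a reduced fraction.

Multiply the conditional probabilities at each draw: 14/21 · 13/20 · 7/19 = 1274/7980 = 91/570.

91/570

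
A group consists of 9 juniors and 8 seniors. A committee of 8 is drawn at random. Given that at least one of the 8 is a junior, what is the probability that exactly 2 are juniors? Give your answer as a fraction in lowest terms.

Work in counts. Selections with at least one junior: C(17,8) − C(8,8) = 24310 − 1 = 24309.
Of those, selections where exactly 2 are juniors: C(9,2)·C(8,6) = 36·28 = 1008.
Conditional probability = 1008/24309 = 112/2701.

112/2701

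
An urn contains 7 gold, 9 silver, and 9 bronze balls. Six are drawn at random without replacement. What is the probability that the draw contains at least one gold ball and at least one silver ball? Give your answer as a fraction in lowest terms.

There are C(25,6) = 177100 possible draws.
By inclusion-exclusion on the complements, draws missing all gold or all silver: C(18,6) + C(16,6) − C(9,6) = 18564 + 8008 − 84 = 26488.
So draws with at least one of each: 177100 − 26488 = 150612, probability 150612/177100 = 489/575.

489/575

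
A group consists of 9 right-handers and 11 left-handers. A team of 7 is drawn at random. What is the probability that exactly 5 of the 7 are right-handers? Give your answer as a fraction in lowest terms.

There are C(20,7) = 77520 ways to choose 7 from 20.
Selections with exactly 5 right-handers: choose 5 of the 9 right-handers and 2 of the 11 left-handers, C(9,5)·C(11,2) = 126·55 = 6930.
Probability = 6930/77520 = 231/2584.

231/2584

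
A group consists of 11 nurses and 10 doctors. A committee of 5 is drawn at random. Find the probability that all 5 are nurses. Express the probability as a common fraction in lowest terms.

There are C(21,5) = 20349 possible selections.
Selections with all nurses: C(11,5) = 462.
Probability = 462/20349 = 22/969.

22/969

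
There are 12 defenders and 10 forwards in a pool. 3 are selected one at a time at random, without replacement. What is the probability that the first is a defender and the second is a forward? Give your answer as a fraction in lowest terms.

Multiply the conditional probabilities at each draw: 12/22 · 10/21 = 120/462 = 20/77.

20/77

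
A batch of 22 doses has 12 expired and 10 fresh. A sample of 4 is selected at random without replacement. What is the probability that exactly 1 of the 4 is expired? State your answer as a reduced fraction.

288/1463

Total number of selections: C(22,4) = 7315.
Selections with exactly 1 expired: choose 1 of the 12 expired and 3 of the 10 fresh, C(12,1)·C(10,3) = 12·120 = 1440.
Probability = 1440/7315 = 288/1463.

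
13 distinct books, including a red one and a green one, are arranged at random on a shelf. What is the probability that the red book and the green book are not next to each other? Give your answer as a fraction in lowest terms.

There are 13! = 6227020800 arrangements.
Arrangements with the red book and the green book adjacent: 2·12! = 958003200.
So not adjacent: 6227020800 − 958003200 = 5269017600, probability 5269017600/6227020800 = 11/13.

11/13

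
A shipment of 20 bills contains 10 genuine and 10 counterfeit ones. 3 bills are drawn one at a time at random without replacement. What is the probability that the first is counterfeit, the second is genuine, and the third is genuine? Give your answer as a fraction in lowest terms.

5/38

Multiply the conditional probabilities at each draw: 10/20 · 10/19 · 9/18 = 900/6840 = 5/38.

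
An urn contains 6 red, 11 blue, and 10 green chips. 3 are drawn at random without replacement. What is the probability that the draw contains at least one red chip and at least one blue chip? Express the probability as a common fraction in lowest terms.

77/195

There are C(27,3) = 2925 possible draws.
By inclusion-exclusion on the complements, draws missing all red or all blue: C(21,3) + C(16,3) − C(10,3) = 1330 + 560 − 120 = 1770.
So draws with at least one of each: 2925 − 1770 = 1155, probability 1155/2925 = 77/195.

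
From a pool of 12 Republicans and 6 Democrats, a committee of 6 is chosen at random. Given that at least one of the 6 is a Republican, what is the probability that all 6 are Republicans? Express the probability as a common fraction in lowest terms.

924/18563

Work in counts. Selections with at least one Republican: C(18,6) − C(6,6) = 18564 − 1 = 18563.
Of those, selections where all 6 are Republicans: C(12,6) = 924.
Conditional probability = 924/18563.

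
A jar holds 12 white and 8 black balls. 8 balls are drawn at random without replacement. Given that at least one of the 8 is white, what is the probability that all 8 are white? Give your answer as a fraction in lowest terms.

Work in counts. Selections with at least one white: C(20,8) − C(8,8) = 125970 − 1 = 125969.
Of those, selections where all 8 are white: C(12,8) = 495.
Conditional probability = 495/125969.

495/125969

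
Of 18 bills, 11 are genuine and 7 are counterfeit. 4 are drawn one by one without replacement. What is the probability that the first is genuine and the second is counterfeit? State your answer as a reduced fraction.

77/306

Multiply the conditional probabilities at each draw: 11/18 · 7/17 = 77/306.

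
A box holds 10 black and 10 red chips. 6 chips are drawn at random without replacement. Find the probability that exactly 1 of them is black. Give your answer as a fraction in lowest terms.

21/323

There are C(20,6) = 38760 ways to choose 6 from 20.
Selections with exactly 1 black: choose 1 of the 10 black and 5 of the 10 red, C(10,1)·C(10,5) = 10·252 = 2520.
Probability = 2520/38760 = 21/323.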